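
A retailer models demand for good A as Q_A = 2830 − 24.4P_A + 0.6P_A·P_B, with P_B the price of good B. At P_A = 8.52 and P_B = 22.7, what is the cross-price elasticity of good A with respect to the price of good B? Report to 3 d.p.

At P_A = 8.52 and P_B = 22.7: Q_A = 2738.154.
∂Q_A/∂P_B = 0.6P_A = 0.6(8.52) = 5.1120.
ε = (∂Q_A/∂P_B)(P_B/Q_A) = 5.1120 × (22.7/2738.154) ≈ 0.042.
ε > 0: substitutes.

0.042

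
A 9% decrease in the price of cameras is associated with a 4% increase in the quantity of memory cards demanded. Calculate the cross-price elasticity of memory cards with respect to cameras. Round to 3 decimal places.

-0.444

ε = (%ΔQ of memory cards) / (%ΔP of cameras) = (4%) / (-9%) ≈ -0.444.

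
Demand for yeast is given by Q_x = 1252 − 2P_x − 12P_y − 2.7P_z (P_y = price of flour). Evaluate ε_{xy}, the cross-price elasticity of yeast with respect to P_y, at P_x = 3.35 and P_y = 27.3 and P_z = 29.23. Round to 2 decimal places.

-0.39

At P_x = 3.35 and P_y = 27.3 and P_z = 29.23: Q_x = 838.779.
∂Q_x/∂P_y = -12.
ε = (∂Q_x/∂P_y)(P_y/Q_x) = -12 × (27.3/838.779) ≈ -0.39.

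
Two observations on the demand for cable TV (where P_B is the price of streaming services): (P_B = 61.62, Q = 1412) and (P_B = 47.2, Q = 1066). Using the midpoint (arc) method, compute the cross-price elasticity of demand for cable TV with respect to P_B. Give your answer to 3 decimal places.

ΔQ_A = 1066 − 1412 = -346; ΔP_B = 47.2 − 61.62 = -14.42.
Midpoints: Q̄_A = 1239.0, P̄_B = 54.41.
ε = (ΔQ_A/Q̄_A)/(ΔP_B/P̄_B) = (-346/1239.0)/(-14.42/54.41) ≈ 1.054.

1.054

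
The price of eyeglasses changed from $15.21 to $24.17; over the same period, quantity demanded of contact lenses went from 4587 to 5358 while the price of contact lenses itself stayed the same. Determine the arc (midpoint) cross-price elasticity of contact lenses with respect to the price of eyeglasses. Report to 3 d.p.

0.341

ΔQ_A = 5358 − 4587 = 771; ΔP_B = 24.17 − 15.21 = 8.96.
Midpoints: Q̄_A = 4972.5, P̄_B = 19.69.
ε = (ΔQ_A/Q̄_A)/(ΔP_B/P̄_B) = (771/4972.5)/(8.96/19.69) ≈ 0.341.
ε > 0: contact lenses and eyeglasses are substitutes.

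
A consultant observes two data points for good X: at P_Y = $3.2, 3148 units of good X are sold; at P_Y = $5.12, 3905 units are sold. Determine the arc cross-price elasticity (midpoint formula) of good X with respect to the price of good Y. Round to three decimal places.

0.465

ΔQ_X = 3905 − 3148 = 757; ΔP_Y = 5.12 − 3.2 = 1.92.
Midpoints: Q̄_X = 3526.5, P̄_Y = 4.16.
ε = (ΔQ_X/Q̄_X)/(ΔP_Y/P̄_Y) = (757/3526.5)/(1.92/4.16) ≈ 0.465.
ε > 0: good X and good Y are substitutes.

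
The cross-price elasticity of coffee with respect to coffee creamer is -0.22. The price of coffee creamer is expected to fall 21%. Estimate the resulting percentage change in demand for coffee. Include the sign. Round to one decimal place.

%ΔQ ≈ ε × %ΔP of coffee creamer = -0.22 × (-21%) = 4.6%.

4.6%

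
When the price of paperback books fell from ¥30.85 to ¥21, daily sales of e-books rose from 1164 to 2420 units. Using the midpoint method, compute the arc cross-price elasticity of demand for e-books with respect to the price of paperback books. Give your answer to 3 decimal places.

ΔQ_A = 2420 − 1164 = 1256; ΔP_B = 21 − 30.85 = -9.85.
Midpoints: Q̄_A = 1792.0, P̄_B = 25.93.
ε = (ΔQ_A/Q̄_A)/(ΔP_B/P̄_B) = (1256/1792.0)/(-9.85/25.93) ≈ -1.845.

-1.845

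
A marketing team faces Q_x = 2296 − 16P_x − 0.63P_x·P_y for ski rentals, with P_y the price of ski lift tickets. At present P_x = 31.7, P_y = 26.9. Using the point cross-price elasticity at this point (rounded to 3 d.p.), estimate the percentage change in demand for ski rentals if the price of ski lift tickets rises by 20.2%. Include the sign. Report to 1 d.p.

-8.7%

At P_x = 31.7, P_y = 26.9: Q_x = 1251.580.
∂Q_x/∂P_y = -0.63P_x = -19.9710.
ε = (∂Q_x/∂P_y)(P_y/Q_x) = -19.9710 × 26.9/1251.580 ≈ -0.429.
%ΔQ_x ≈ ε × %ΔP_y = -0.429 × (20.2%) = -8.7%.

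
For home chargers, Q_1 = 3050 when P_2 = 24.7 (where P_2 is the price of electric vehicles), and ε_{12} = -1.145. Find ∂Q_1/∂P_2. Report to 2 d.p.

-141.39

ε = (∂Q_1/∂P_2)·(P_2/Q_1) ⇒ ∂Q_1/∂P_2 = ε·Q_1/P_2 = -1.145 × 3050/24.7 ≈ -141.39.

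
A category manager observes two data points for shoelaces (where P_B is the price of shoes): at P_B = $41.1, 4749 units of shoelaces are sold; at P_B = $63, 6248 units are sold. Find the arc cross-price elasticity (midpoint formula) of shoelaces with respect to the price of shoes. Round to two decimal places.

ΔQ_A = 6248 − 4749 = 1499; ΔP_B = 63 − 41.1 = 21.9.
Midpoints: Q̄_A = 5498.5, P̄_B = 52.05.
ε = (ΔQ_A/Q̄_A)/(ΔP_B/P̄_B) = (1499/5498.5)/(21.9/52.05) ≈ 0.65.
ε > 0: shoelaces and shoes are substitutes.

0.65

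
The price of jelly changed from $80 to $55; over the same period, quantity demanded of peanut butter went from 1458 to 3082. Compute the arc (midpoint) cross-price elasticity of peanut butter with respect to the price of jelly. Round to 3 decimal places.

ΔQ_A = 3082 − 1458 = 1624; ΔP_B = 55 − 80 = -25.
Midpoints: Q̄_A = 2270.0, P̄_B = 67.50.
ε = (ΔQ_A/Q̄_A)/(ΔP_B/P̄_B) = (1624/2270.0)/(-25/67.50) ≈ -1.932.

-1.932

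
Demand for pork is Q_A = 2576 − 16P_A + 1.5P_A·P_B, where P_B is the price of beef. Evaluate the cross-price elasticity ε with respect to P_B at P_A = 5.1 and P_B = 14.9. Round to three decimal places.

At P_A = 5.1 and P_B = 14.9: Q_A = 2608.385.
∂Q_A/∂P_B = 1.5P_A = 1.5(5.1) = 7.6500.
ε = (∂Q_A/∂P_B)(P_B/Q_A) = 7.6500 × (14.9/2608.385) ≈ 0.044.

0.044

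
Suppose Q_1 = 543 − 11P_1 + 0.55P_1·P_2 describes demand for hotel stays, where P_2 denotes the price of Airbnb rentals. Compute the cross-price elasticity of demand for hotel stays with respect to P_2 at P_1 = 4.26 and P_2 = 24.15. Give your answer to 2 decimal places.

0.10

At P_1 = 4.26 and P_2 = 24.15: Q_1 = 552.723.
∂Q_1/∂P_2 = 0.55P_1 = 0.55(4.26) = 2.3430.
ε = (∂Q_1/∂P_2)(P_2/Q_1) = 2.3430 × (24.15/552.723) ≈ 0.10.
ε > 0: substitutes.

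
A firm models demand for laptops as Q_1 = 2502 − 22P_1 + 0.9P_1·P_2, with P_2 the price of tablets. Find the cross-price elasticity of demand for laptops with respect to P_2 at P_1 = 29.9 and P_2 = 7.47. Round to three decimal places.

0.098

At P_1 = 29.9 and P_2 = 7.47: Q_1 = 2045.218.
∂Q_1/∂P_2 = 0.9P_1 = 0.9(29.9) = 26.9100.
ε = (∂Q_1/∂P_2)(P_2/Q_1) = 26.9100 × (7.47/2045.218) ≈ 0.098.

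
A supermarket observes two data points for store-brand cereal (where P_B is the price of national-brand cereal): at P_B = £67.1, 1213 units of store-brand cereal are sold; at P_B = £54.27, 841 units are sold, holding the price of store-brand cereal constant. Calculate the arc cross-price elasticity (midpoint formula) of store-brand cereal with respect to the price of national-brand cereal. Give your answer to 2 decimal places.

ΔQ_A = 841 − 1213 = -372; ΔP_B = 54.27 − 67.1 = -12.83.
Midpoints: Q̄_A = 1027.0, P̄_B = 60.69.
ε = (ΔQ_A/Q̄_A)/(ΔP_B/P̄_B) = (-372/1027.0)/(-12.83/60.69) ≈ 1.71.

1.71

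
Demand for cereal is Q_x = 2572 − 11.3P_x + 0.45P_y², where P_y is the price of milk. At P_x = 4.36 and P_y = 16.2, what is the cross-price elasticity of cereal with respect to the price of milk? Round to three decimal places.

At P_x = 4.36 and P_y = 16.2: Q_x = 2640.83.
∂Q_x/∂P_y = 0.9P_y = 0.9(16.2) = 14.5800.
ε = (∂Q_x/∂P_y)(P_y/Q_x) = 14.5800 × (16.2/2640.83) ≈ 0.089.
ε > 0: substitutes.

0.089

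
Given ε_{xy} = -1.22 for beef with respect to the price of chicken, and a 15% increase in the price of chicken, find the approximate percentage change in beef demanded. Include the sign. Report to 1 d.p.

-18.3%

%ΔQ ≈ ε × %ΔP of chicken = -1.22 × (15%) = -18.3%.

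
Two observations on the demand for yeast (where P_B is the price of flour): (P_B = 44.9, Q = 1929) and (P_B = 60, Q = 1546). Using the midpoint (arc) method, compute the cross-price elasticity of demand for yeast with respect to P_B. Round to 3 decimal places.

ΔQ_A = 1546 − 1929 = -383; ΔP_B = 60 − 44.9 = 15.1.
Midpoints: Q̄_A = 1737.5, P̄_B = 52.45.
ε = (ΔQ_A/Q̄_A)/(ΔP_B/P̄_B) = (-383/1737.5)/(15.1/52.45) ≈ -0.766.

-0.766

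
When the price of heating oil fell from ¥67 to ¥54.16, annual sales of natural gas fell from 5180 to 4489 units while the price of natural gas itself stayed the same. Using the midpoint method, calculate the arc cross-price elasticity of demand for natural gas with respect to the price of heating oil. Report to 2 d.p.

ΔQ_A = 4489 − 5180 = -691; ΔP_B = 54.16 − 67 = -12.84.
Midpoints: Q̄_A = 4834.5, P̄_B = 60.58.
ε = (ΔQ_A/Q̄_A)/(ΔP_B/P̄_B) = (-691/4834.5)/(-12.84/60.58) ≈ 0.67.
ε > 0: natural gas and heating oil are substitutes.

0.67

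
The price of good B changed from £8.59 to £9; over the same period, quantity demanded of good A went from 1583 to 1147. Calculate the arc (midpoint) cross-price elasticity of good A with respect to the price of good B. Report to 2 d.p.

-6.85

ΔQ_A = 1147 − 1583 = -436; ΔP_B = 9 − 8.59 = 0.41.
Midpoints: Q̄_A = 1365.0, P̄_B = 8.79.
ε = (ΔQ_A/Q̄_A)/(ΔP_B/P̄_B) = (-436/1365.0)/(0.41/8.79) ≈ -6.85.
ε < 0: good A and good B are complements.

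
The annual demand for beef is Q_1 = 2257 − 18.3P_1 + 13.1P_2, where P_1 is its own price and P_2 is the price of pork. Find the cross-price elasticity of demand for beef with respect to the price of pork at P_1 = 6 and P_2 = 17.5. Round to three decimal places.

0.096

At P_1 = 6 and P_2 = 17.5: Q_1 = 2376.45.
∂Q_1/∂P_2 = 13.1.
ε = (∂Q_1/∂P_2)(P_2/Q_1) = 13.1 × (17.5/2376.45) ≈ 0.096.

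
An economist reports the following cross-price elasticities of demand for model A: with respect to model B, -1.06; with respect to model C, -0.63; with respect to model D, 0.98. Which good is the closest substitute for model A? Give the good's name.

model D

Substitutes have ε > 0. Among the positive values, 0.98 (model D) is largest.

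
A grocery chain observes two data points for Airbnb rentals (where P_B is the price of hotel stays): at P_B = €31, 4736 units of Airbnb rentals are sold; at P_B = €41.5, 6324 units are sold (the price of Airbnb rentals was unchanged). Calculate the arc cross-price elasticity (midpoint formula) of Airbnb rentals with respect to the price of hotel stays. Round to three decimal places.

ΔQ_A = 6324 − 4736 = 1588; ΔP_B = 41.5 − 31 = 10.5.
Midpoints: Q̄_A = 5530.0, P̄_B = 36.25.
ε = (ΔQ_A/Q̄_A)/(ΔP_B/P̄_B) = (1588/5530.0)/(10.5/36.25) ≈ 0.991.
ε > 0: Airbnb rentals and hotel stays are substitutes.

0.991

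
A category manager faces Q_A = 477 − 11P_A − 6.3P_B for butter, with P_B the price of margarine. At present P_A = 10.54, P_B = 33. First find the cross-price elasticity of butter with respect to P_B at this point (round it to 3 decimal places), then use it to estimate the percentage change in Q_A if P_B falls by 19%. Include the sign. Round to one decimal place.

25.8%

At P_A = 10.54, P_B = 33: Q_A = 153.16.
∂Q_A/∂P_B = -6.3.
ε = (∂Q_A/∂P_B)(P_B/Q_A) = -6.3000 × 33/153.16 ≈ -1.357.
%ΔQ_A ≈ ε × %ΔP_B = -1.357 × (-19%) = 25.8%.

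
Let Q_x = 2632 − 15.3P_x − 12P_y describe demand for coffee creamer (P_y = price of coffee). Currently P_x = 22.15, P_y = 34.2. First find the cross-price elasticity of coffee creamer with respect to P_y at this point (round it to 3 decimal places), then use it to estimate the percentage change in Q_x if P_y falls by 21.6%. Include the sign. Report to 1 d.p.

At P_x = 22.15, P_y = 34.2: Q_x = 1882.705.
∂Q_x/∂P_y = -12.
ε = (∂Q_x/∂P_y)(P_y/Q_x) = -12.0000 × 34.2/1882.705 ≈ -0.218.
%ΔQ_x ≈ ε × %ΔP_y = -0.218 × (-21.6%) = 4.7%.

4.7%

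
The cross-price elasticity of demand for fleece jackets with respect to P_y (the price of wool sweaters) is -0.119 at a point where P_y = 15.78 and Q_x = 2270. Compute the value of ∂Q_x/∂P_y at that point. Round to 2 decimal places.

ε = (∂Q_x/∂P_y)·(P_y/Q_x) ⇒ ∂Q_x/∂P_y = ε·Q_x/P_y = -0.119 × 2270/15.78 ≈ -17.12.

-17.12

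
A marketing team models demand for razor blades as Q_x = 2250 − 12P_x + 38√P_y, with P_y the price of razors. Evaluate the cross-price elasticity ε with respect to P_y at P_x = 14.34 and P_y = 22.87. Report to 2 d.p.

At P_x = 14.34 and P_y = 22.87: Q_x = 2259.646.
∂Q_x/∂P_y = 38/(2√P_y) = 38/(2√22.87) = 3.9730.
ε = (∂Q_x/∂P_y)(P_y/Q_x) = 3.9730 × (22.87/2259.646) ≈ 0.04.

0.04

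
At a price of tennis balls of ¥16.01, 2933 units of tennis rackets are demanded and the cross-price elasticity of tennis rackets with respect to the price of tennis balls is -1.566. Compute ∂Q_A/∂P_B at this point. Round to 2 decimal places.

ε = (∂Q_A/∂P_B)·(P_B/Q_A) ⇒ ∂Q_A/∂P_B = ε·Q_A/P_B = -1.566 × 2933/16.01 ≈ -286.89.

-286.89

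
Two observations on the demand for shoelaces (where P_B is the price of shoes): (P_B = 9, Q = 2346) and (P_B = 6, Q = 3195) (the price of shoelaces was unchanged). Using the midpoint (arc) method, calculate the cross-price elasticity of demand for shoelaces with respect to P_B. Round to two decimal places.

-0.77

ΔQ_A = 3195 − 2346 = 849; ΔP_B = 6 − 9 = -3.
Midpoints: Q̄_A = 2770.5, P̄_B = 7.50.
ε = (ΔQ_A/Q̄_A)/(ΔP_B/P̄_B) = (849/2770.5)/(-3/7.50) ≈ -0.77.
ε < 0: shoelaces and shoes are complements.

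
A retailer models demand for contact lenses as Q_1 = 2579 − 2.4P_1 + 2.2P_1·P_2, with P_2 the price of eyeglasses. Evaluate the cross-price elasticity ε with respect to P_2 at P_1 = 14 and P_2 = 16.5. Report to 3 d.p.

At P_1 = 14 and P_2 = 16.5: Q_1 = 3053.6.
∂Q_1/∂P_2 = 2.2P_1 = 2.2(14) = 30.8000.
ε = (∂Q_1/∂P_2)(P_2/Q_1) = 30.8000 × (16.5/3053.6) ≈ 0.166.
ε > 0: substitutes.

0.166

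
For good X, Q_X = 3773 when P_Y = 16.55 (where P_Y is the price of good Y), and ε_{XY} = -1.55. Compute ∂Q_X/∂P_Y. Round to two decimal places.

ε = (∂Q_X/∂P_Y)·(P_Y/Q_X) ⇒ ∂Q_X/∂P_Y = ε·Q_X/P_Y = -1.55 × 3773/16.55 ≈ -353.36.

-353.36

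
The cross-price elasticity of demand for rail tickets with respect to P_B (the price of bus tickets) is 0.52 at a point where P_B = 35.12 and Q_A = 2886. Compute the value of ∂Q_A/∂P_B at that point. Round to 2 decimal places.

ε = (∂Q_A/∂P_B)·(P_B/Q_A) ⇒ ∂Q_A/∂P_B = ε·Q_A/P_B = 0.52 × 2886/35.12 ≈ 42.73.

42.73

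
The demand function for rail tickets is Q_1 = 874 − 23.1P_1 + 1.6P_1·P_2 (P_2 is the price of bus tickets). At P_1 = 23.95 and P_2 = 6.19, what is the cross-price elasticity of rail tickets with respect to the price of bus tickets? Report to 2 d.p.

0.43

At P_1 = 23.95 and P_2 = 6.19: Q_1 = 557.956.
∂Q_1/∂P_2 = 1.6P_1 = 1.6(23.95) = 38.3200.
ε = (∂Q_1/∂P_2)(P_2/Q_1) = 38.3200 × (6.19/557.956) ≈ 0.43.
ε > 0: substitutes.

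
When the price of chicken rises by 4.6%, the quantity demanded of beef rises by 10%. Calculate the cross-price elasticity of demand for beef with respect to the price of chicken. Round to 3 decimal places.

ε = (%ΔQ of beef) / (%ΔP of chicken) = (10%) / (4.6%) ≈ 2.174.

2.174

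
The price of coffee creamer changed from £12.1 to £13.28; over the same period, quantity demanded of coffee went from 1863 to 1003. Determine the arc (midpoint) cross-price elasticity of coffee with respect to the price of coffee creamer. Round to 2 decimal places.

ΔQ_A = 1003 − 1863 = -860; ΔP_B = 13.28 − 12.1 = 1.18.
Midpoints: Q̄_A = 1433.0, P̄_B = 12.69.
ε = (ΔQ_A/Q̄_A)/(ΔP_B/P̄_B) = (-860/1433.0)/(1.18/12.69) ≈ -6.45.

-6.45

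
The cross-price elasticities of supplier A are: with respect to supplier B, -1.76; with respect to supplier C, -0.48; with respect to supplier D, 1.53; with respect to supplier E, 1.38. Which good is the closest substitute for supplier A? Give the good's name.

supplier D

Substitutes have ε > 0. Among the positive values, 1.53 (supplier D) is largest.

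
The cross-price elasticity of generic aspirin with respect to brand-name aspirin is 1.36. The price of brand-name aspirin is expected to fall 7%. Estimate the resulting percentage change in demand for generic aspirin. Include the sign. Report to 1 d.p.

%ΔQ ≈ ε × %ΔP of brand-name aspirin = 1.36 × (-7%) = -9.5%.

-9.5%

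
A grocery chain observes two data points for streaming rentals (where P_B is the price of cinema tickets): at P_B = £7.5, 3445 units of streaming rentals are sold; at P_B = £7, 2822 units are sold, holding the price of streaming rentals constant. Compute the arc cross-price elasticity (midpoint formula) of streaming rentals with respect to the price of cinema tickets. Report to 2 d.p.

2.88

ΔQ_A = 2822 − 3445 = -623; ΔP_B = 7 − 7.5 = -0.5.
Midpoints: Q̄_A = 3133.5, P̄_B = 7.25.
ε = (ΔQ_A/Q̄_A)/(ΔP_B/P̄_B) = (-623/3133.5)/(-0.5/7.25) ≈ 2.88.
ε > 0: streaming rentals and cinema tickets are substitutes.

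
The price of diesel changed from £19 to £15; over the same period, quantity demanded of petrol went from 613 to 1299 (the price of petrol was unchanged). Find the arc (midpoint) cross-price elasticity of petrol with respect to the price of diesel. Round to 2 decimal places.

ΔQ_A = 1299 − 613 = 686; ΔP_B = 15 − 19 = -4.
Midpoints: Q̄_A = 956.0, P̄_B = 17.00.
ε = (ΔQ_A/Q̄_A)/(ΔP_B/P̄_B) = (686/956.0)/(-4/17.00) ≈ -3.05.

-3.05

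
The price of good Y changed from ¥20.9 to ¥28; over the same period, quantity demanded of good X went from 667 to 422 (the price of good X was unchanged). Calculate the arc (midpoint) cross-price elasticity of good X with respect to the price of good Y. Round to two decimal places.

-1.55

ΔQ_X = 422 − 667 = -245; ΔP_Y = 28 − 20.9 = 7.1.
Midpoints: Q̄_X = 544.5, P̄_Y = 24.45.
ε = (ΔQ_X/Q̄_X)/(ΔP_Y/P̄_Y) = (-245/544.5)/(7.1/24.45) ≈ -1.55.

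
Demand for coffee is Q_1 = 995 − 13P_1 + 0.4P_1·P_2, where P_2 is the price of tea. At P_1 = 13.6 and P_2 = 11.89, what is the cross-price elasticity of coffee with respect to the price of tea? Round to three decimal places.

0.073

At P_1 = 13.6 and P_2 = 11.89: Q_1 = 882.882.
∂Q_1/∂P_2 = 0.4P_1 = 0.4(13.6) = 5.4400.
ε = (∂Q_1/∂P_2)(P_2/Q_1) = 5.4400 × (11.89/882.882) ≈ 0.073.
ε > 0: substitutes.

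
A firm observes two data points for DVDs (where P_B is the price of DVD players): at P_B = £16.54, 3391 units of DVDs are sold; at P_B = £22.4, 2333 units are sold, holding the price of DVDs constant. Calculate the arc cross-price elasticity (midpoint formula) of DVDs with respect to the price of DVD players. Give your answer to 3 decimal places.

-1.228

ΔQ_A = 2333 − 3391 = -1058; ΔP_B = 22.4 − 16.54 = 5.86.
Midpoints: Q̄_A = 2862.0, P̄_B = 19.47.
ε = (ΔQ_A/Q̄_A)/(ΔP_B/P̄_B) = (-1058/2862.0)/(5.86/19.47) ≈ -1.228.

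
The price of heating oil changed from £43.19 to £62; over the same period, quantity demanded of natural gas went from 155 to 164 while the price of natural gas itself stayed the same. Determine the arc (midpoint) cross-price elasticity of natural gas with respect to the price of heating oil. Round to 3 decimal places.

ΔQ_A = 164 − 155 = 9; ΔP_B = 62 − 43.19 = 18.81.
Midpoints: Q̄_A = 159.5, P̄_B = 52.59.
ε = (ΔQ_A/Q̄_A)/(ΔP_B/P̄_B) = (9/159.5)/(18.81/52.59) ≈ 0.158.

0.158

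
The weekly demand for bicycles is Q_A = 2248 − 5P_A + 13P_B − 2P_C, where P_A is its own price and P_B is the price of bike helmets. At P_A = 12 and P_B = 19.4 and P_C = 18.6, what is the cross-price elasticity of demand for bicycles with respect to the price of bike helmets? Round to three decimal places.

At P_A = 12 and P_B = 19.4 and P_C = 18.6: Q_A = 2403.
∂Q_A/∂P_B = 13.
ε = (∂Q_A/∂P_B)(P_B/Q_A) = 13 × (19.4/2403) ≈ 0.105.
Since ε > 0, bicycles and bike helmets are substitutes.

0.105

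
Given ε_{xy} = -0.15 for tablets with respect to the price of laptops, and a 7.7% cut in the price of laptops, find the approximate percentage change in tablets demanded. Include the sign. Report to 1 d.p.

%ΔQ ≈ ε × %ΔP of laptops = -0.15 × (-7.7%) = 1.2%.

1.2%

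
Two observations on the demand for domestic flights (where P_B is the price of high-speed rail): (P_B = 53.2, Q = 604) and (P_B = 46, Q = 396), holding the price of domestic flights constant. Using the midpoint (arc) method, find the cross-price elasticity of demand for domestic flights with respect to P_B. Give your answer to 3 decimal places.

ΔQ_A = 396 − 604 = -208; ΔP_B = 46 − 53.2 = -7.2.
Midpoints: Q̄_A = 500.0, P̄_B = 49.60.
ε = (ΔQ_A/Q̄_A)/(ΔP_B/P̄_B) = (-208/500.0)/(-7.2/49.60) ≈ 2.866.
ε > 0: domestic flights and high-speed rail are substitutes.

2.866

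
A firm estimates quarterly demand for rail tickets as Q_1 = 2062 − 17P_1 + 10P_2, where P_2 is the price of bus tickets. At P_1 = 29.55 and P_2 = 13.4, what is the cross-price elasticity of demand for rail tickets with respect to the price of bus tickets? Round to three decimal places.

At P_1 = 29.55 and P_2 = 13.4: Q_1 = 1693.65.
∂Q_1/∂P_2 = 10.
ε = (∂Q_1/∂P_2)(P_2/Q_1) = 10 × (13.4/1693.65) ≈ 0.079.

0.079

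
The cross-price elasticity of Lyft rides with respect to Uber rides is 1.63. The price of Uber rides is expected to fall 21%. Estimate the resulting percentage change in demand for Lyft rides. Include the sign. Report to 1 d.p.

%ΔQ ≈ ε × %ΔP of Uber rides = 1.63 × (-21%) = -34.2%.

-34.2%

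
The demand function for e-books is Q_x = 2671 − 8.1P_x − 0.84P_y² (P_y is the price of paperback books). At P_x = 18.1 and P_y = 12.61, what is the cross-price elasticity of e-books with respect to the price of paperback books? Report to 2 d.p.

-0.11

At P_x = 18.1 and P_y = 12.61: Q_x = 2390.820.
∂Q_x/∂P_y = -1.68P_y = -1.68(12.61) = -21.1848.
ε = (∂Q_x/∂P_y)(P_y/Q_x) = -21.1848 × (12.61/2390.820) ≈ -0.11.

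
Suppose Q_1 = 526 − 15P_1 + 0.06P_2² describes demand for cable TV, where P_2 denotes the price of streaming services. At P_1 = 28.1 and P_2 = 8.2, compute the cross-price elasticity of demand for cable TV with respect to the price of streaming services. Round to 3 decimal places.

At P_1 = 28.1 and P_2 = 8.2: Q_1 = 108.534.
∂Q_1/∂P_2 = 0.12P_2 = 0.12(8.2) = 0.9840.
ε = (∂Q_1/∂P_2)(P_2/Q_1) = 0.9840 × (8.2/108.534) ≈ 0.074.

0.074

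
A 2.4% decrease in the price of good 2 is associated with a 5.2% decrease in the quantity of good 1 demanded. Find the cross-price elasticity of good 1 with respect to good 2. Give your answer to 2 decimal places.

ε = (%ΔQ of good 1) / (%ΔP of good 2) = (-5.2%) / (-2.4%) ≈ 2.17.

2.17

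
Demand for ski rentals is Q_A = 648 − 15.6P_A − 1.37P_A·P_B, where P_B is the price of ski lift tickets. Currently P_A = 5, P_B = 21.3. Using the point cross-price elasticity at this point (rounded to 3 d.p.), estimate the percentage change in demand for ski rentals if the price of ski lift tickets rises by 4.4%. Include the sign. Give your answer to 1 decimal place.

At P_A = 5, P_B = 21.3: Q_A = 424.095.
∂Q_A/∂P_B = -1.37P_A = -6.8500.
ε = (∂Q_A/∂P_B)(P_B/Q_A) = -6.8500 × 21.3/424.095 ≈ -0.344.
%ΔQ_A ≈ ε × %ΔP_B = -0.344 × (4.4%) = -1.5%.

-1.5%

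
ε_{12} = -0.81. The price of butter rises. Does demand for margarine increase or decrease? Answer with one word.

decrease

ε < 0 and the price of butter rises, so the quantity of margarine moves in the opposite direction: it decreases.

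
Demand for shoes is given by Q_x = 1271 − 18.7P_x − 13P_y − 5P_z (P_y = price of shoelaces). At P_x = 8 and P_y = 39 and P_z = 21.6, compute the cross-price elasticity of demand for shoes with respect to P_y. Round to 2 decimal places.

-1.00

At P_x = 8 and P_y = 39 and P_z = 21.6: Q_x = 506.4.
∂Q_x/∂P_y = -13.
ε = (∂Q_x/∂P_y)(P_y/Q_x) = -13 × (39/506.4) ≈ -1.00.
Since ε < 0, shoes and shoelaces are complements.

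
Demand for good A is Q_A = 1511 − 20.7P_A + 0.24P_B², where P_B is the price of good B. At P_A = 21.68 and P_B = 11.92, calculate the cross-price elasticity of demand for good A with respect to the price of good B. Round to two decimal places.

0.06

At P_A = 21.68 and P_B = 11.92: Q_A = 1096.325.
∂Q_A/∂P_B = 0.48P_B = 0.48(11.92) = 5.7216.
ε = (∂Q_A/∂P_B)(P_B/Q_A) = 5.7216 × (11.92/1096.325) ≈ 0.06.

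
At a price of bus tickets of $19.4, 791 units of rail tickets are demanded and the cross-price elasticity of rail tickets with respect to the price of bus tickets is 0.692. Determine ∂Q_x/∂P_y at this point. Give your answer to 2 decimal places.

ε = (∂Q_x/∂P_y)·(P_y/Q_x) ⇒ ∂Q_x/∂P_y = ε·Q_x/P_y = 0.692 × 791/19.4 ≈ 28.22.

28.22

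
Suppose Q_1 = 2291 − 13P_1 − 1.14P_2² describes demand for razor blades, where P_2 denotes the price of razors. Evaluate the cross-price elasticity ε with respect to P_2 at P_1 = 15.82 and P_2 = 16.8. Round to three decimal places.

-0.365

At P_1 = 15.82 and P_2 = 16.8: Q_1 = 1763.586.
∂Q_1/∂P_2 = -2.28P_2 = -2.28(16.8) = -38.3040.
ε = (∂Q_1/∂P_2)(P_2/Q_1) = -38.3040 × (16.8/1763.586) ≈ -0.365.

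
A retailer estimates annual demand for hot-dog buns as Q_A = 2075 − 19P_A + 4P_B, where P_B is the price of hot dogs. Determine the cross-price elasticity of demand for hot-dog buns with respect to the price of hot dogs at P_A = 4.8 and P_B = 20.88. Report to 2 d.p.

At P_A = 4.8 and P_B = 20.88: Q_A = 2067.32.
∂Q_A/∂P_B = 4.
ε = (∂Q_A/∂P_B)(P_B/Q_A) = 4 × (20.88/2067.32) ≈ 0.04.

0.04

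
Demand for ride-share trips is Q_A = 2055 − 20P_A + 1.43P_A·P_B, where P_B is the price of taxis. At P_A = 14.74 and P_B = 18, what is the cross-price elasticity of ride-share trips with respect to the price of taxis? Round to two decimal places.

0.18

At P_A = 14.74 and P_B = 18: Q_A = 2139.608.
∂Q_A/∂P_B = 1.43P_A = 1.43(14.74) = 21.0782.
ε = (∂Q_A/∂P_B)(P_B/Q_A) = 21.0782 × (18/2139.608) ≈ 0.18.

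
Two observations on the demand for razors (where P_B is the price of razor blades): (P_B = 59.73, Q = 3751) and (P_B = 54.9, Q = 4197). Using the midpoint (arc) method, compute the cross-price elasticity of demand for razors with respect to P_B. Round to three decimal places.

ΔQ_A = 4197 − 3751 = 446; ΔP_B = 54.9 − 59.73 = -4.83.
Midpoints: Q̄_A = 3974.0, P̄_B = 57.31.
ε = (ΔQ_A/Q̄_A)/(ΔP_B/P̄_B) = (446/3974.0)/(-4.83/57.31) ≈ -1.332.

-1.332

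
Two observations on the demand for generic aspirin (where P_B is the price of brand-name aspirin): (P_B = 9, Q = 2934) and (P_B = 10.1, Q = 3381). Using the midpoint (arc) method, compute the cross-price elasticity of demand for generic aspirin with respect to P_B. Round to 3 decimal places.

ΔQ_A = 3381 − 2934 = 447; ΔP_B = 10.1 − 9 = 1.1.
Midpoints: Q̄_A = 3157.5, P̄_B = 9.55.
ε = (ΔQ_A/Q̄_A)/(ΔP_B/P̄_B) = (447/3157.5)/(1.1/9.55) ≈ 1.229.
ε > 0: generic aspirin and brand-name aspirin are substitutes.

1.229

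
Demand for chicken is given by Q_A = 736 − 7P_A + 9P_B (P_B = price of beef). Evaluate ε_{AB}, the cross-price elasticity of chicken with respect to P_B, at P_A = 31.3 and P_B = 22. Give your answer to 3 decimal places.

0.277

At P_A = 31.3 and P_B = 22: Q_A = 714.9.
∂Q_A/∂P_B = 9.
ε = (∂Q_A/∂P_B)(P_B/Q_A) = 9 × (22/714.9) ≈ 0.277.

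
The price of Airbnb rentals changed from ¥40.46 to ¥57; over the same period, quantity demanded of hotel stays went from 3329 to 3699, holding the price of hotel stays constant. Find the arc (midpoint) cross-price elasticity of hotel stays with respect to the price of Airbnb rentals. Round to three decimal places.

ΔQ_A = 3699 − 3329 = 370; ΔP_B = 57 − 40.46 = 16.54.
Midpoints: Q̄_A = 3514.0, P̄_B = 48.73.
ε = (ΔQ_A/Q̄_A)/(ΔP_B/P̄_B) = (370/3514.0)/(16.54/48.73) ≈ 0.310.

0.310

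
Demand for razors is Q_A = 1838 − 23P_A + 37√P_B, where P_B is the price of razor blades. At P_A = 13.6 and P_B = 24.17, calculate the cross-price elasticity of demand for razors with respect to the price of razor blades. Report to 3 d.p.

At P_A = 13.6 and P_B = 24.17: Q_A = 1707.103.
∂Q_A/∂P_B = 37/(2√P_B) = 37/(2√24.17) = 3.7630.
ε = (∂Q_A/∂P_B)(P_B/Q_A) = 3.7630 × (24.17/1707.103) ≈ 0.053.
ε > 0: substitutes.

0.053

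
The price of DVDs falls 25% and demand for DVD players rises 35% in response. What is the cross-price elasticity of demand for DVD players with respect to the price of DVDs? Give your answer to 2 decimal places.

ε = (%ΔQ of DVD players) / (%ΔP of DVDs) = (35%) / (-25%) ≈ -1.40.

-1.40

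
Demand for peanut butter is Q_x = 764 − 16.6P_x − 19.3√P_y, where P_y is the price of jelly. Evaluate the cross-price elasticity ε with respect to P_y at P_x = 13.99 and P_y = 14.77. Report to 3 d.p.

At P_x = 13.99 and P_y = 14.77: Q_x = 457.593.
∂Q_x/∂P_y = -19.3/(2√P_y) = -19.3/(2√14.77) = -2.5109.
ε = (∂Q_x/∂P_y)(P_y/Q_x) = -2.5109 × (14.77/457.593) ≈ -0.081.

-0.081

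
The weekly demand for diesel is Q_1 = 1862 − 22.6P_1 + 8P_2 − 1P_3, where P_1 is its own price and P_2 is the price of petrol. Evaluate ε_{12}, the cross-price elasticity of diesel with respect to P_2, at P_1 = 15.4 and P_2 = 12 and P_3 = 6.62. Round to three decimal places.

At P_1 = 15.4 and P_2 = 12 and P_3 = 6.62: Q_1 = 1603.34.
∂Q_1/∂P_2 = 8.
ε = (∂Q_1/∂P_2)(P_2/Q_1) = 8 × (12/1603.34) ≈ 0.060.
Since ε > 0, diesel and petrol are substitutes.

0.060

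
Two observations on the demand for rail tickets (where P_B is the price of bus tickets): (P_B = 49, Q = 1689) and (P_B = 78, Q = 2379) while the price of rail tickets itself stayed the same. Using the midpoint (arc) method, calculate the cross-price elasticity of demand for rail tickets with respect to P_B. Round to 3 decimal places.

ΔQ_A = 2379 − 1689 = 690; ΔP_B = 78 − 49 = 29.
Midpoints: Q̄_A = 2034.0, P̄_B = 63.50.
ε = (ΔQ_A/Q̄_A)/(ΔP_B/P̄_B) = (690/2034.0)/(29/63.50) ≈ 0.743.

0.743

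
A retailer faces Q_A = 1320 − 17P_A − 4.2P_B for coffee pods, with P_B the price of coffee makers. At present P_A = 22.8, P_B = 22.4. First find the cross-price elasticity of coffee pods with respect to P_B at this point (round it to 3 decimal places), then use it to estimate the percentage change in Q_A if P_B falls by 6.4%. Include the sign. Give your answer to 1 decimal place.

0.7%

At P_A = 22.8, P_B = 22.4: Q_A = 838.32.
∂Q_A/∂P_B = -4.2.
ε = (∂Q_A/∂P_B)(P_B/Q_A) = -4.2000 × 22.4/838.32 ≈ -0.112.
%ΔQ_A ≈ ε × %ΔP_B = -0.112 × (-6.4%) = 0.7%.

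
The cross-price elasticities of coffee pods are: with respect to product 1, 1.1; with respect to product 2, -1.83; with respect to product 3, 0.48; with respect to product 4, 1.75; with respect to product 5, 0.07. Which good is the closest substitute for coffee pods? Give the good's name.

Substitutes have ε > 0. Among the positive values, 1.75 (product 4) is largest.

product 4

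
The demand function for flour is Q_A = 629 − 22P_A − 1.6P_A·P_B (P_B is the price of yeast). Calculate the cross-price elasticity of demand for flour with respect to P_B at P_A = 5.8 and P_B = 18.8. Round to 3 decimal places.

At P_A = 5.8 and P_B = 18.8: Q_A = 326.936.
∂Q_A/∂P_B = -1.6P_A = -1.6(5.8) = -9.2800.
ε = (∂Q_A/∂P_B)(P_B/Q_A) = -9.2800 × (18.8/326.936) ≈ -0.534.

-0.534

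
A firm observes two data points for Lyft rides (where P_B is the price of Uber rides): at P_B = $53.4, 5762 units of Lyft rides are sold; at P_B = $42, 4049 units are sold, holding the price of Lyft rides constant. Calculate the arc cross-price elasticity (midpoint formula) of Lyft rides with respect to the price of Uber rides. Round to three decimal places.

ΔQ_A = 4049 − 5762 = -1713; ΔP_B = 42 − 53.4 = -11.4.
Midpoints: Q̄_A = 4905.5, P̄_B = 47.70.
ε = (ΔQ_A/Q̄_A)/(ΔP_B/P̄_B) = (-1713/4905.5)/(-11.4/47.70) ≈ 1.461.

1.461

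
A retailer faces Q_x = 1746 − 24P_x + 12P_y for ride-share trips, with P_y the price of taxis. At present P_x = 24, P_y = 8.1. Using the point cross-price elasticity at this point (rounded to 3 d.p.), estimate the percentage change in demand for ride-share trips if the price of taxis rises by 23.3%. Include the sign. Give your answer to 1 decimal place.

At P_x = 24, P_y = 8.1: Q_x = 1267.2.
∂Q_x/∂P_y = 12.
ε = (∂Q_x/∂P_y)(P_y/Q_x) = 12.0000 × 8.1/1267.2 ≈ 0.077.
%ΔQ_x ≈ ε × %ΔP_y = 0.077 × (23.3%) = 1.8%.

1.8%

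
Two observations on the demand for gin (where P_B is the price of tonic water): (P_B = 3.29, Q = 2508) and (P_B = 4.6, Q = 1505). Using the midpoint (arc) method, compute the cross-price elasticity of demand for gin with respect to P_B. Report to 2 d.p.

-1.51

ΔQ_A = 1505 − 2508 = -1003; ΔP_B = 4.6 − 3.29 = 1.31.
Midpoints: Q̄_A = 2006.5, P̄_B = 3.94.
ε = (ΔQ_A/Q̄_A)/(ΔP_B/P̄_B) = (-1003/2006.5)/(1.31/3.94) ≈ -1.51.
ε < 0: gin and tonic water are complements.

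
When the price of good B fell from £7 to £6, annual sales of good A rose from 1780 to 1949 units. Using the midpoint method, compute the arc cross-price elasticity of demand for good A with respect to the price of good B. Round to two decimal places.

ΔQ_A = 1949 − 1780 = 169; ΔP_B = 6 − 7 = -1.
Midpoints: Q̄_A = 1864.5, P̄_B = 6.50.
ε = (ΔQ_A/Q̄_A)/(ΔP_B/P̄_B) = (169/1864.5)/(-1/6.50) ≈ -0.59.

-0.59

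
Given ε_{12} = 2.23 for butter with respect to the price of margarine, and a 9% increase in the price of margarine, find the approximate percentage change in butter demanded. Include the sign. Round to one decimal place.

20.1%

%ΔQ ≈ ε × %ΔP of margarine = 2.23 × (9%) = 20.1%.
Demand for butter rises by about 20.1%.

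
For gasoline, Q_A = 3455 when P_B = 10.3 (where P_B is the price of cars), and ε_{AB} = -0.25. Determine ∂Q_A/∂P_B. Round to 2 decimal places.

-83.86

ε = (∂Q_A/∂P_B)·(P_B/Q_A) ⇒ ∂Q_A/∂P_B = ε·Q_A/P_B = -0.25 × 3455/10.3 ≈ -83.86.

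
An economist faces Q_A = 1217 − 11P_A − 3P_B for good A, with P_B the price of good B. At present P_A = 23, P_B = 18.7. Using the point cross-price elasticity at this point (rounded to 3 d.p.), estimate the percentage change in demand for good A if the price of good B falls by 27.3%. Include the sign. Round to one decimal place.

At P_A = 23, P_B = 18.7: Q_A = 907.9.
∂Q_A/∂P_B = -3.
ε = (∂Q_A/∂P_B)(P_B/Q_A) = -3.0000 × 18.7/907.9 ≈ -0.062.
%ΔQ_A ≈ ε × %ΔP_B = -0.062 × (-27.3%) = 1.7%.

1.7%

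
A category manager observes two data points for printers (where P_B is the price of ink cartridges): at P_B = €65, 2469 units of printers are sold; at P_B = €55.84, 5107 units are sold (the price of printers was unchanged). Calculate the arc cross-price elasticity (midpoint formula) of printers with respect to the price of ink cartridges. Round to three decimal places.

-4.594

ΔQ_A = 5107 − 2469 = 2638; ΔP_B = 55.84 − 65 = -9.16.
Midpoints: Q̄_A = 3788.0, P̄_B = 60.42.
ε = (ΔQ_A/Q̄_A)/(ΔP_B/P̄_B) = (2638/3788.0)/(-9.16/60.42) ≈ -4.594.
ε < 0: printers and ink cartridges are complements.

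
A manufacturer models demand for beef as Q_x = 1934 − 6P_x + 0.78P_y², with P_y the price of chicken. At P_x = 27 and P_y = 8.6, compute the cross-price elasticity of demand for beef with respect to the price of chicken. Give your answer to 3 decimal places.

0.063

At P_x = 27 and P_y = 8.6: Q_x = 1829.689.
∂Q_x/∂P_y = 1.56P_y = 1.56(8.6) = 13.4160.
ε = (∂Q_x/∂P_y)(P_y/Q_x) = 13.4160 × (8.6/1829.689) ≈ 0.063.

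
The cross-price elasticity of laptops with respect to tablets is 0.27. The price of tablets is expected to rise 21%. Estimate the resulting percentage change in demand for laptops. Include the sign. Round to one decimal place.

5.7%

%ΔQ ≈ ε × %ΔP of tablets = 0.27 × (21%) = 5.7%.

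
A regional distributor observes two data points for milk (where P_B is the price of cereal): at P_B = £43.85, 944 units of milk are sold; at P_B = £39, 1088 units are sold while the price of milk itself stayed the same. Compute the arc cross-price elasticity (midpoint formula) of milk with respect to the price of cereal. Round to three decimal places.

ΔQ_A = 1088 − 944 = 144; ΔP_B = 39 − 43.85 = -4.85.
Midpoints: Q̄_A = 1016.0, P̄_B = 41.42.
ε = (ΔQ_A/Q̄_A)/(ΔP_B/P̄_B) = (144/1016.0)/(-4.85/41.42) ≈ -1.211.
ε < 0: milk and cereal are complements.

-1.211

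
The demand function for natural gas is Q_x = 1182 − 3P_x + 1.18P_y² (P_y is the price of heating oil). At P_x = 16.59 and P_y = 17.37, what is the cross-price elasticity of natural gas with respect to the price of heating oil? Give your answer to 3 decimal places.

At P_x = 16.59 and P_y = 17.37: Q_x = 1488.256.
∂Q_x/∂P_y = 2.36P_y = 2.36(17.37) = 40.9932.
ε = (∂Q_x/∂P_y)(P_y/Q_x) = 40.9932 × (17.37/1488.256) ≈ 0.478.

0.478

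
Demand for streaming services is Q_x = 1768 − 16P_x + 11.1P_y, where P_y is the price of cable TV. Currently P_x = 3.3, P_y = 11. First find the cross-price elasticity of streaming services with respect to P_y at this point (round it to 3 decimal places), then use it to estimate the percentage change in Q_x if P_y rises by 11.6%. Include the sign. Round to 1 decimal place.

0.8%

At P_x = 3.3, P_y = 11: Q_x = 1837.3.
∂Q_x/∂P_y = 11.1.
ε = (∂Q_x/∂P_y)(P_y/Q_x) = 11.1000 × 11/1837.3 ≈ 0.066.
%ΔQ_x ≈ ε × %ΔP_y = 0.066 × (11.6%) = 0.8%.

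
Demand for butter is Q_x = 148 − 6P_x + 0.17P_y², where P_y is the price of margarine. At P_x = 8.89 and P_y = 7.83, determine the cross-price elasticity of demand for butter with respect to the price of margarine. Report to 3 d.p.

0.198

At P_x = 8.89 and P_y = 7.83: Q_x = 105.083.
∂Q_x/∂P_y = 0.34P_y = 0.34(7.83) = 2.6622.
ε = (∂Q_x/∂P_y)(P_y/Q_x) = 2.6622 × (7.83/105.083) ≈ 0.198.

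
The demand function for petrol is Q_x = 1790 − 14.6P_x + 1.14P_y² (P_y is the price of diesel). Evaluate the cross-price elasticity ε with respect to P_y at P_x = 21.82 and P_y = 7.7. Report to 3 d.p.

0.088

At P_x = 21.82 and P_y = 7.7: Q_x = 1539.019.
∂Q_x/∂P_y = 2.28P_y = 2.28(7.7) = 17.5560.
ε = (∂Q_x/∂P_y)(P_y/Q_x) = 17.5560 × (7.7/1539.019) ≈ 0.088.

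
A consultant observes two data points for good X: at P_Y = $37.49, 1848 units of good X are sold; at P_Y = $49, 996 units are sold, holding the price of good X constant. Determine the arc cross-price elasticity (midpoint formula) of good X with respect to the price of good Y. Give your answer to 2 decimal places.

ΔQ_X = 996 − 1848 = -852; ΔP_Y = 49 − 37.49 = 11.51.
Midpoints: Q̄_X = 1422.0, P̄_Y = 43.25.
ε = (ΔQ_X/Q̄_X)/(ΔP_Y/P̄_Y) = (-852/1422.0)/(11.51/43.25) ≈ -2.25.
ε < 0: good X and good Y are complements.

-2.25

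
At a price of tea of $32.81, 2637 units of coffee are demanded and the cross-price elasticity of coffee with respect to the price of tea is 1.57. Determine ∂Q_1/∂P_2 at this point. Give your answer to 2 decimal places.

ε = (∂Q_1/∂P_2)·(P_2/Q_1) ⇒ ∂Q_1/∂P_2 = ε·Q_1/P_2 = 1.57 × 2637/32.81 ≈ 126.18.

126.18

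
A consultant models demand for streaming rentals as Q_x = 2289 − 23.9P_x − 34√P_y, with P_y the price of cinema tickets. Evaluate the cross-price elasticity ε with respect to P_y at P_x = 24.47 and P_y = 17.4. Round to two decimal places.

-0.05

At P_x = 24.47 and P_y = 17.4: Q_x = 1562.342.
∂Q_x/∂P_y = -34/(2√P_y) = -34/(2√17.4) = -4.0754.
ε = (∂Q_x/∂P_y)(P_y/Q_x) = -4.0754 × (17.4/1562.342) ≈ -0.05.
ε < 0: complements.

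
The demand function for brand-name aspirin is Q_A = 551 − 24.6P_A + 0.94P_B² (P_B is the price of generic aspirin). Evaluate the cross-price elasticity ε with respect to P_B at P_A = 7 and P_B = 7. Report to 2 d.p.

At P_A = 7 and P_B = 7: Q_A = 424.86.
∂Q_A/∂P_B = 1.88P_B = 1.88(7) = 13.1600.
ε = (∂Q_A/∂P_B)(P_B/Q_A) = 13.1600 × (7/424.86) ≈ 0.22.
ε > 0: substitutes.

0.22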